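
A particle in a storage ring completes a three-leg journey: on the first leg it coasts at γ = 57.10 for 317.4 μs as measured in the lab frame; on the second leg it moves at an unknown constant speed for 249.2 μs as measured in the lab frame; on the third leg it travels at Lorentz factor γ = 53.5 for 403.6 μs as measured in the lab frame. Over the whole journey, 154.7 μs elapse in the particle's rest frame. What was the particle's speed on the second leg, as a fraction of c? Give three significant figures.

Leg 1: γ = 57.10; τ_1 = 317.4/57.10 = 5.559 μs.
Leg 2: speed unknown; τ_2 = 249.2/γ_2.
Leg 3: γ = 53.5; τ_3 = 403.6/53.50 = 7.544 μs.
Total proper time: 5.559 + τ_2 + 7.544 = 154.7, so τ_2 = 154.7 − 13.10 = 141.6 μs.
γ_2 = 249.2/141.6 = 1.760; β = √(1 − 1/γ²) = √0.6771.

β = 0.823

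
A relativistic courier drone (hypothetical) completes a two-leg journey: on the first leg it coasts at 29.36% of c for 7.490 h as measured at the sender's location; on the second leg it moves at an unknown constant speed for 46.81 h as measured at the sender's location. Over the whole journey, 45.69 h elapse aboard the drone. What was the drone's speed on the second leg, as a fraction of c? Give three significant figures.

β = 0.568

Leg 1: β = 0.2936; γ = 1/√(1 − 0.2936²) = 1/√0.9138 = 1.046; τ_1 = 7.490/1.046 = 7.160 h.
Leg 2: speed unknown; τ_2 = 46.81/γ_2.
Total proper time: 7.160 + τ_2 = 45.69, so τ_2 = 45.69 − 7.160 = 38.53 h.
γ_2 = 46.81/38.53 = 1.215; β = √(1 − 1/γ²) = √0.3225.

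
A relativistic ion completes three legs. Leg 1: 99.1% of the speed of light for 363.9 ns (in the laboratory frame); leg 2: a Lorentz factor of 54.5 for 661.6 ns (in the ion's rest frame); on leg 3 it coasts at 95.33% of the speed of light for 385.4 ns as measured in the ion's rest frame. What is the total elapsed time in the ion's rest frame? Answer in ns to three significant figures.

τ = 1100 ns

Leg 1: β = 0.991; γ = 1/√(1 − 0.991²) = 1/√0.01792 = 7.470; τ_1 = 363.9/7.470 = 48.71 ns.
Leg 2: 661.6 ns is already measured in the ion's rest frame.
Leg 3: 385.4 ns is already measured in the ion's rest frame.
Total: 48.71 + 661.6 + 385.4 ns.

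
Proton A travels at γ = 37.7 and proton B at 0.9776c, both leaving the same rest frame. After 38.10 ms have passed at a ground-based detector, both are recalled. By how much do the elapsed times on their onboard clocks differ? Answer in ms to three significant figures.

A: γ = 37.7; τ_A = 38.10/37.70 = 1.011 ms.
B: γ = 1/√(1 − 0.9776²) = 1/√0.04430 = 4.751; τ_B = 38.10/4.751 = 8.019 ms.

|τ_A − τ_B| = 7.01 ms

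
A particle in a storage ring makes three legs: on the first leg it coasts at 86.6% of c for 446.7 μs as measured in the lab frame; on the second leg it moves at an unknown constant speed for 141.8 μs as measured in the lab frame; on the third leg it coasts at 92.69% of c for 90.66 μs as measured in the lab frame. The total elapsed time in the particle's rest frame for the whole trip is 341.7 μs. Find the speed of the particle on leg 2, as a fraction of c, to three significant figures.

Leg 1: β = 0.866; γ = 1/√(1 − 0.866²) = 1/√0.2500 = 2.000; τ_1 = 446.7/2.000 = 223.4 μs.
Leg 2: speed unknown; τ_2 = 141.8/γ_2.
Leg 3: β = 0.9269; γ = 1/√(1 − 0.9269²) = 1/√0.1409 = 2.664; τ_3 = 90.66/2.664 = 34.03 μs.
Total proper time: 223.4 + τ_2 + 34.03 = 341.7, so τ_2 = 341.7 − 257.4 = 84.30 μs.
γ_2 = 141.8/84.30 = 1.682; β = √(1 − 1/γ²) = √0.6465.

β = 0.804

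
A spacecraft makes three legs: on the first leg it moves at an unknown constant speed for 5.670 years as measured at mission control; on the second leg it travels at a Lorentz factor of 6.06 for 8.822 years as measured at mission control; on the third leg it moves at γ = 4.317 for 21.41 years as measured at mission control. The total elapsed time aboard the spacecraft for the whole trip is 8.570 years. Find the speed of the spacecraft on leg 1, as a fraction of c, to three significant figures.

β = 0.925

Leg 1: speed unknown; τ_1 = 5.670/γ_1.
Leg 2: γ = 6.06; τ_2 = 8.822/6.060 = 1.456 years.
Leg 3: γ = 4.317; τ_3 = 21.41/4.317 = 4.959 years.
Total proper time: τ_1 + 1.456 + 4.959 = 8.570, so τ_1 = 8.570 − 6.415 = 2.155 years.
γ_1 = 5.670/2.155 = 2.631; β = √(1 − 1/γ²) = √0.8556.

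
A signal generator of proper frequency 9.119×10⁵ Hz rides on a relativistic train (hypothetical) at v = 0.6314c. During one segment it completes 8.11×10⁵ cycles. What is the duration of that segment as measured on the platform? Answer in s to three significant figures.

Δt = 1.15 s

γ = 1/√(1 − 0.6314²) = 1/√0.6013 = 1.290
Proper time for N cycles: τ = N/f = 8.11×10⁵/(9.119×10⁵) = 8.894×10⁻¹ s = 0.8894 s.
Lab-frame duration Δt = γτ = 1.290 × 0.8894 = 1.147 s.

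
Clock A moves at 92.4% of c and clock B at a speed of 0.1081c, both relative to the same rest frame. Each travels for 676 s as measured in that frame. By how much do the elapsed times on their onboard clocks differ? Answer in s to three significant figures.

A: β = 0.924; γ = 1/√(1 − 0.924²) = 1/√0.1462 = 2.615; τ_A = 676/2.615 = 258.5 s.
B: γ = 1/√(1 − 0.1081²) = 1/√0.9883 = 1.006; τ_B = 676/1.006 = 672.0 s.

|τ_A − τ_B| = 414 s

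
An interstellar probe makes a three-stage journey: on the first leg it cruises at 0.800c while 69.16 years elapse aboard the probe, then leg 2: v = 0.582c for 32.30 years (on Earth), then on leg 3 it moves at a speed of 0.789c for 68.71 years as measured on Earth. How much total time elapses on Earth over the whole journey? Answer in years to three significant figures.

Leg 1: γ = 1/√(1 − 0.800²) = 5/3 ≈ 1.667; Δt_1 = 1.667 × 69.16 = 115.3 years.
Leg 2: 32.30 years is already measured on Earth.
Leg 3: 68.71 years is already measured on Earth.
Total: 115.3 + 32.30 + 68.71 years.

Δt = 216 years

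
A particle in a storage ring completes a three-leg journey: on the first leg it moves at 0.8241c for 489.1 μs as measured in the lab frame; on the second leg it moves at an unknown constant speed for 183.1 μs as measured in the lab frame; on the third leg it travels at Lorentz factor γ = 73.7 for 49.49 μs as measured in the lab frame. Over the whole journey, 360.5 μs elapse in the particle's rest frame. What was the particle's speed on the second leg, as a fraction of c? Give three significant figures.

Leg 1: γ = 1/√(1 − 0.8241²) = 1/√0.3209 = 1.765; τ_1 = 489.1/1.765 = 277.0 μs.
Leg 2: speed unknown; τ_2 = 183.1/γ_2.
Leg 3: γ = 73.7; τ_3 = 49.49/73.70 = 0.6715 μs.
Total proper time: 277.0 + τ_2 + 0.6715 = 360.5, so τ_2 = 360.5 − 277.7 = 82.78 μs.
γ_2 = 183.1/82.78 = 2.212; β = √(1 − 1/γ²) = √0.7956.

β = 0.892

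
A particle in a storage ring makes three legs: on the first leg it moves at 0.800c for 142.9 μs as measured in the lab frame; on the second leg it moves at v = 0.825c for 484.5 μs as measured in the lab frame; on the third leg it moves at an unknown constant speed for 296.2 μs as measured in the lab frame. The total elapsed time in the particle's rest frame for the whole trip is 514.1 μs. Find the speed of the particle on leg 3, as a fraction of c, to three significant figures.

β = 0.853

Leg 1: γ = 1/√(1 − 0.800²) = 5/3 ≈ 1.667; τ_1 = 142.9/1.667 = 85.74 μs.
Leg 2: γ = 1/√(1 − 0.825²) = 1/√0.3194 = 1.769; τ_2 = 484.5/1.769 = 273.8 μs.
Leg 3: speed unknown; τ_3 = 296.2/γ_3.
Total proper time: 85.74 + 273.8 + τ_3 = 514.1, so τ_3 = 514.1 − 359.5 = 154.6 μs.
γ_3 = 296.2/154.6 = 1.916; β = √(1 − 1/γ²) = √0.7277.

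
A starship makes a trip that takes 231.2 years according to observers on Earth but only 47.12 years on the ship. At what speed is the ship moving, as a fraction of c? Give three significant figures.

The proper time is measured on the ship (both events occur at the ship's location); Δt is measured on Earth. γ = Δt/τ = 231.2/47.12 = 4.907.
β = √(1 − 1/γ²) = √(1 − 0.04154) = √0.9585

β = 0.979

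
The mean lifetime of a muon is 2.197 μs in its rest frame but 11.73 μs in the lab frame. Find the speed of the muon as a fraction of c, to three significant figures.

β = 0.982

γ = Δt/τ₀ = 11.73/2.197 = 5.339
β = √(1 − 1/γ²) = √(1 − 0.03508) = √0.9649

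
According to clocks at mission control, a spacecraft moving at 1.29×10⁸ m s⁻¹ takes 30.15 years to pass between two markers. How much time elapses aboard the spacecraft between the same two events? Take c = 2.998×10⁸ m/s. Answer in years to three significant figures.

β = 1.29×10⁸/2.998×10⁸ = 0.4303; γ = 1/√(1 − 0.4303²) = 1.108
The interval measured at mission control is the dilated one; the clock aboard the spacecraft measures the proper time τ = Δt/γ = 30.15/1.108 years.

τ = 27.2 years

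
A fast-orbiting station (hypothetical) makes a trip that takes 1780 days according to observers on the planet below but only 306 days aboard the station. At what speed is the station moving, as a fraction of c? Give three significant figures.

β = 0.985

The proper time is measured aboard the station (both events occur at the station's location); Δt is measured on the planet below. γ = Δt/τ = 1780/306 = 5.817.
β = √(1 − 1/γ²) = √(1 − 0.02955) = √0.9704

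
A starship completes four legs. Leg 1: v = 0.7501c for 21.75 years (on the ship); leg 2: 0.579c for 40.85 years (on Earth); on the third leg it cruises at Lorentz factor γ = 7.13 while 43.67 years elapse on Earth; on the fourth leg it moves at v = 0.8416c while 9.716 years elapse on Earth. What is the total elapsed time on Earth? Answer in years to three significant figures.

Δt = 127 years

Leg 1: γ = 1/√(1 − 0.7501²) = 1/√0.4373 = 1.512; Δt_1 = 1.512 × 21.75 = 32.89 years.
Leg 2: 40.85 years is already measured on Earth.
Leg 3: 43.67 years is already measured on Earth.
Leg 4: 9.716 years is already measured on Earth.
Total: 32.89 + 40.85 + 43.67 + 9.716 years.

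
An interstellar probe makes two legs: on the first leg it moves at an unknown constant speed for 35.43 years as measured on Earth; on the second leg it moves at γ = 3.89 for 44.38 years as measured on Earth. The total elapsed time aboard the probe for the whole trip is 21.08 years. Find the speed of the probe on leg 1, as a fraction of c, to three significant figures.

β = 0.962

Leg 1: speed unknown; τ_1 = 35.43/γ_1.
Leg 2: γ = 3.89; τ_2 = 44.38/3.890 = 11.41 years.
Total proper time: τ_1 + 11.41 = 21.08, so τ_1 = 21.08 − 11.41 = 9.671 years.
γ_1 = 35.43/9.671 = 3.663; β = √(1 − 1/γ²) = √0.9255.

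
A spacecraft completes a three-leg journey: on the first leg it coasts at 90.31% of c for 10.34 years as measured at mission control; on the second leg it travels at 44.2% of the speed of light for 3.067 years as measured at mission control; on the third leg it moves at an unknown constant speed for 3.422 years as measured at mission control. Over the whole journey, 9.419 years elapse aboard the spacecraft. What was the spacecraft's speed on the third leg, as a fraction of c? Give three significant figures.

Leg 1: β = 0.9031; γ = 1/√(1 − 0.9031²) = 1/√0.1844 = 2.329; τ_1 = 10.34/2.329 = 4.440 years.
Leg 2: β = 0.442; γ = 1/√(1 − 0.442²) = 1/√0.8046 = 1.115; τ_2 = 3.067/1.115 = 2.751 years.
Leg 3: speed unknown; τ_3 = 3.422/γ_3.
Total proper time: 4.440 + 2.751 + τ_3 = 9.419, so τ_3 = 9.419 − 7.191 = 2.228 years.
γ_3 = 3.422/2.228 = 1.536; β = √(1 − 1/γ²) = √0.5763.

β = 0.759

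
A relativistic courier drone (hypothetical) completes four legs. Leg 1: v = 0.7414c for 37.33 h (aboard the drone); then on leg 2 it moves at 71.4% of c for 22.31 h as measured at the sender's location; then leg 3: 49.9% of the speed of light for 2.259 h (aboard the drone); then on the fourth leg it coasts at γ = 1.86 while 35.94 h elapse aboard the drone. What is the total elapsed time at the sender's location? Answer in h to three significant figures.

Leg 1: γ = 1/√(1 − 0.7414²) = 1/√0.4503 = 1.490; Δt_1 = 1.490 × 37.33 = 55.63 h.
Leg 2: 22.31 h is already measured at the sender's location.
Leg 3: β = 0.499; γ = 1/√(1 − 0.499²) = 1/√0.7510 = 1.154; Δt_3 = 1.154 × 2.259 = 2.607 h.
Leg 4: γ = 1.86; Δt_4 = 1.860 × 35.94 = 66.85 h.
Total: 55.63 + 22.31 + 2.607 + 66.85 h.

Δt = 147 h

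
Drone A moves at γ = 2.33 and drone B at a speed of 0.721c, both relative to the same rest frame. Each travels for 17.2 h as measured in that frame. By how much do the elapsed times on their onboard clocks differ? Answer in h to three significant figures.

|τ_A − τ_B| = 4.54 h

A: γ = 2.33; τ_A = 17.2/2.330 = 7.382 h.
B: γ = 1/√(1 − 0.721²) = 1/√0.4802 = 1.443; τ_B = 17.2/1.443 = 11.92 h.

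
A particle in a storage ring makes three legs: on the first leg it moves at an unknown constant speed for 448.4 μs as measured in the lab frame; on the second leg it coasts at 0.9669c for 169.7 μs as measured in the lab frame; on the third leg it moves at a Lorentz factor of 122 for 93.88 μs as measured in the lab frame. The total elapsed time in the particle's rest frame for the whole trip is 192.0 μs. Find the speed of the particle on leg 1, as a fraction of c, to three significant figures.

β = 0.944

Leg 1: speed unknown; τ_1 = 448.4/γ_1.
Leg 2: γ = 1/√(1 − 0.9669²) = 1/√0.06510 = 3.919; τ_2 = 169.7/3.919 = 43.30 μs.
Leg 3: γ = 122; τ_3 = 93.88/122.0 = 0.7695 μs.
Total proper time: τ_1 + 43.30 + 0.7695 = 192.0, so τ_1 = 192.0 − 44.07 = 147.9 μs.
γ_1 = 448.4/147.9 = 3.031; β = √(1 − 1/γ²) = √0.8912.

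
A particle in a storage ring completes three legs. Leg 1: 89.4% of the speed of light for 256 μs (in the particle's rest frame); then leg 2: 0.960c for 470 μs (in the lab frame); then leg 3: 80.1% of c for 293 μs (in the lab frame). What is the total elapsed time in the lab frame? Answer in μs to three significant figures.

Δt = 1330 μs

Leg 1: β = 0.894; γ = 1/√(1 − 0.894²) = 1/√0.2008 = 2.232; Δt_1 = 2.232 × 256 = 571.3 μs.
Leg 2: 470 μs is already measured in the lab frame.
Leg 3: 293 μs is already measured in the lab frame.
Total: 571.3 + 470.0 + 293.0 μs.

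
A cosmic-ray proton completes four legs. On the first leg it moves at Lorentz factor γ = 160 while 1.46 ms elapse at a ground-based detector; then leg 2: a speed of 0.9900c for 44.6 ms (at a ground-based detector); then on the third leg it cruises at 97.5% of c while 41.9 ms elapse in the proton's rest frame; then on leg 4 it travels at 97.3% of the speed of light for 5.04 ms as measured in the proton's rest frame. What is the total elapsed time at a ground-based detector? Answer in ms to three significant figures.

Δt = 256 ms

Leg 1: 1.46 ms is already measured at a ground-based detector.
Leg 2: 44.6 ms is already measured at a ground-based detector.
Leg 3: β = 0.975; γ = 1/√(1 − 0.975²) = 1/√0.04938 = 4.500; Δt_3 = 4.500 × 41.9 = 188.6 ms.
Leg 4: β = 0.973; γ = 1/√(1 − 0.973²) = 1/√0.05327 = 4.333; Δt_4 = 4.333 × 5.04 = 21.84 ms.
Total: 1.460 + 44.60 + 188.6 + 21.84 ms.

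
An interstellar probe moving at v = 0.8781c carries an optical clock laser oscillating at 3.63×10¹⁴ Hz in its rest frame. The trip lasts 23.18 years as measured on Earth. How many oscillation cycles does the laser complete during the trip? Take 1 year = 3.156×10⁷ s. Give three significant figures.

γ = 1/√(1 − 0.8781²) = 1/√0.2289 = 2.090
The oscillator's own cycle count is N = f × τ where τ is the proper time aboard the probe. τ = Δt/γ = 23.18/2.090 = 11.09 years = 3.500×10⁸ s.
N = 3.63×10¹⁴ × 3.500×10⁸ = 1.271×10²³.

N = 1.27×10²³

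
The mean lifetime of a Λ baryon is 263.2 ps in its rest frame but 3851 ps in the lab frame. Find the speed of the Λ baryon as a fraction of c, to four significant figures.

γ = Δt/τ₀ = 3851/263.2 = 14.63
β = √(1 − 1/γ²) = √(1 − 0.004671) = √0.9953

β = 0.9977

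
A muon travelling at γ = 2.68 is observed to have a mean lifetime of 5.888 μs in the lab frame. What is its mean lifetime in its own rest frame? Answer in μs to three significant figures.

γ = 2.68
The lab-frame lifetime is the dilated interval; the proper lifetime is τ₀ = Δt/γ = 5.888/2.680 μs.

τ₀ = 2.20 μs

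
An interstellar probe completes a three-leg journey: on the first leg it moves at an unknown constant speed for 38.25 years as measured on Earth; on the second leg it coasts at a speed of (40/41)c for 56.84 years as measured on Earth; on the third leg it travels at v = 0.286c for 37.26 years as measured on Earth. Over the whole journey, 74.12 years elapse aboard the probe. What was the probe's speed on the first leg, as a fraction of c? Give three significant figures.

β = 0.735

Leg 1: speed unknown; τ_1 = 38.25/γ_1.
Leg 2: γ = 1/√(1 − (40/41)²) = 41/9 ≈ 4.556; τ_2 = 56.84/4.556 = 12.48 years.
Leg 3: γ = 1/√(1 − 0.286²) = 1/√0.9182 = 1.044; τ_3 = 37.26/1.044 = 35.70 years.
Total proper time: τ_1 + 12.48 + 35.70 = 74.12, so τ_1 = 74.12 − 48.18 = 25.94 years.
γ_1 = 38.25/25.94 = 1.475; β = √(1 − 1/γ²) = √0.5401.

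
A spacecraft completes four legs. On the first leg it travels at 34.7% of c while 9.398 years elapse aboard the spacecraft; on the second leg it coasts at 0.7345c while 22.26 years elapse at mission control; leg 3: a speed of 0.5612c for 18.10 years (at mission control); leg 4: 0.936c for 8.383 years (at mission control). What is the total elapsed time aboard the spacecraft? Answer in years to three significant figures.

Leg 1: 9.398 years is already measured aboard the spacecraft.
Leg 2: γ = 1/√(1 − 0.7345²) = 1/√0.4605 = 1.474; τ_2 = 22.26/1.474 = 15.11 years.
Leg 3: γ = 1/√(1 − 0.5612²) = 1/√0.6851 = 1.208; τ_3 = 18.10/1.208 = 14.98 years.
Leg 4: γ = 1/√(1 − 0.936²) = 1/√0.1239 = 2.841; τ_4 = 8.383/2.841 = 2.951 years.
Total: 9.398 + 15.11 + 14.98 + 2.951 years.

τ = 42.4 years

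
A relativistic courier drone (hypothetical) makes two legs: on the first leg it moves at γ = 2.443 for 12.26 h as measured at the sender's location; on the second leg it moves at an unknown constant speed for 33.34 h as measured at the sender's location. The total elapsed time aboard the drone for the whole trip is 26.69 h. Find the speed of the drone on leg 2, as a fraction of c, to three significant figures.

Leg 1: γ = 2.443; τ_1 = 12.26/2.443 = 5.018 h.
Leg 2: speed unknown; τ_2 = 33.34/γ_2.
Total proper time: 5.018 + τ_2 = 26.69, so τ_2 = 26.69 − 5.018 = 21.67 h.
γ_2 = 33.34/21.67 = 1.538; β = √(1 − 1/γ²) = √0.5775.

β = 0.760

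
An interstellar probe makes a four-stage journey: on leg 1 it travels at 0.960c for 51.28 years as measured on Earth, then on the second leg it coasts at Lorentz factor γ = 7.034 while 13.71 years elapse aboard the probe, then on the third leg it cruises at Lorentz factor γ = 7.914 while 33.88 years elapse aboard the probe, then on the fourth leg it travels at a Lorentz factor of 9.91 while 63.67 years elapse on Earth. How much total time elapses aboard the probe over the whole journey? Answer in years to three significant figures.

Leg 1: γ = 1/√(1 − 0.960²) = 25/7 ≈ 3.571; τ_1 = 51.28/3.571 = 14.36 years.
Leg 2: 13.71 years is already measured aboard the probe.
Leg 3: 33.88 years is already measured aboard the probe.
Leg 4: γ = 9.91; τ_4 = 63.67/9.910 = 6.425 years.
Total: 14.36 + 13.71 + 33.88 + 6.425 years.

τ = 68.4 years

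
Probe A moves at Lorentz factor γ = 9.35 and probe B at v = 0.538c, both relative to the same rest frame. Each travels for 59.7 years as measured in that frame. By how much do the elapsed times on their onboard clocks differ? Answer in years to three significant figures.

|τ_A − τ_B| = 43.9 years

A: γ = 9.35; τ_A = 59.7/9.350 = 6.385 years.
B: γ = 1/√(1 − 0.538²) = 1/√0.7106 = 1.186; τ_B = 59.7/1.186 = 50.32 years.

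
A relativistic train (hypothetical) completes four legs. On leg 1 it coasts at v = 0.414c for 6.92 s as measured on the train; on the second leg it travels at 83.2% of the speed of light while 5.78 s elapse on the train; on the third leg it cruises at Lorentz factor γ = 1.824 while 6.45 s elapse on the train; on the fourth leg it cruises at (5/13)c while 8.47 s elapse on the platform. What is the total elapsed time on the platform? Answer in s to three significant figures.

Δt = 38.3 s

Leg 1: γ = 1/√(1 − 0.414²) = 1/√0.8286 = 1.099; Δt_1 = 1.099 × 6.92 = 7.602 s.
Leg 2: β = 0.832; γ = 1/√(1 − 0.832²) = 1/√0.3078 = 1.803; Δt_2 = 1.803 × 5.78 = 10.42 s.
Leg 3: γ = 1.824; Δt_3 = 1.824 × 6.45 = 11.76 s.
Leg 4: 8.47 s is already measured on the platform.
Total: 7.602 + 10.42 + 11.76 + 8.470 s.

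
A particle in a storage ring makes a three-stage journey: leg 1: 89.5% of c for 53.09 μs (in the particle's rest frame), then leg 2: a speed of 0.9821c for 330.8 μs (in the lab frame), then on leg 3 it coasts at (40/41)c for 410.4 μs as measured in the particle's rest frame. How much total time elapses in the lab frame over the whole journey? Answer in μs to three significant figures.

Δt = 2320 μs

Leg 1: β = 0.895; γ = 1/√(1 − 0.895²) = 1/√0.1990 = 2.242; Δt_1 = 2.242 × 53.09 = 119.0 μs.
Leg 2: 330.8 μs is already measured in the lab frame.
Leg 3: γ = 1/√(1 − (40/41)²) = 41/9 ≈ 4.556; Δt_3 = 4.556 × 410.4 = 1870 μs.
Total: 119.0 + 330.8 + 1870 μs.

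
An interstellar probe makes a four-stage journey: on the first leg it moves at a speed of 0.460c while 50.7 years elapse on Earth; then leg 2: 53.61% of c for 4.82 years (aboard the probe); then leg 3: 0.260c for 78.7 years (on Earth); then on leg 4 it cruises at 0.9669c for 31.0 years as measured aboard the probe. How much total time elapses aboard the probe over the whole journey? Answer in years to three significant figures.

Leg 1: γ = 1/√(1 − 0.460²) = 1/√0.7884 = 1.126; τ_1 = 50.7/1.126 = 45.02 years.
Leg 2: 4.82 years is already measured aboard the probe.
Leg 3: γ = 1/√(1 − 0.260²) = 1/√0.9324 = 1.036; τ_3 = 78.7/1.036 = 75.99 years.
Leg 4: 31.0 years is already measured aboard the probe.
Total: 45.02 + 4.820 + 75.99 + 31.00 years.

τ = 157 years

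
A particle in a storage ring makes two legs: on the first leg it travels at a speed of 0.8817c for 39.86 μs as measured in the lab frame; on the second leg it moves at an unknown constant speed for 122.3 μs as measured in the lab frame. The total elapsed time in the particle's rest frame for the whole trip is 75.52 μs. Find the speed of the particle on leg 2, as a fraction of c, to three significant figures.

β = 0.886

Leg 1: γ = 1/√(1 − 0.8817²) = 1/√0.2226 = 2.119; τ_1 = 39.86/2.119 = 18.81 μs.
Leg 2: speed unknown; τ_2 = 122.3/γ_2.
Total proper time: 18.81 + τ_2 = 75.52, so τ_2 = 75.52 − 18.81 = 56.71 μs.
γ_2 = 122.3/56.71 = 2.156; β = √(1 − 1/γ²) = √0.7850.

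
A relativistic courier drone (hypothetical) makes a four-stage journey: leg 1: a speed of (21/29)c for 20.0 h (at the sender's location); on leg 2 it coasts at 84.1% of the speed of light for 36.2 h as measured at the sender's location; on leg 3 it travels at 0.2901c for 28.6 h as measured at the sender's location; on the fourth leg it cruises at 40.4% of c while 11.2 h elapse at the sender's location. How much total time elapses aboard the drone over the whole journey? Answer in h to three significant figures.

Leg 1: γ = 1/√(1 − (21/29)²) = 29/20 = 1.450; τ_1 = 20.0/1.450 = 13.79 h.
Leg 2: β = 0.841; γ = 1/√(1 − 0.841²) = 1/√0.2927 = 1.848; τ_2 = 36.2/1.848 = 19.59 h.
Leg 3: γ = 1/√(1 − 0.2901²) = 1/√0.9158 = 1.045; τ_3 = 28.6/1.045 = 27.37 h.
Leg 4: β = 0.404; γ = 1/√(1 − 0.404²) = 1/√0.8368 = 1.093; τ_4 = 11.2/1.093 = 10.25 h.
Total: 13.79 + 19.59 + 27.37 + 10.25 h.

τ = 71.0 h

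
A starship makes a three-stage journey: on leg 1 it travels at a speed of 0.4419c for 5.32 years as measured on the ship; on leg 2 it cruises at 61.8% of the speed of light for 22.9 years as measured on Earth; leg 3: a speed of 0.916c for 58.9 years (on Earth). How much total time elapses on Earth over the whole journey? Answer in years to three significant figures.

Leg 1: γ = 1/√(1 − 0.4419²) = 1/√0.8047 = 1.115; Δt_1 = 1.115 × 5.32 = 5.930 years.
Leg 2: 22.9 years is already measured on Earth.
Leg 3: 58.9 years is already measured on Earth.
Total: 5.930 + 22.90 + 58.90 years.

Δt = 87.7 years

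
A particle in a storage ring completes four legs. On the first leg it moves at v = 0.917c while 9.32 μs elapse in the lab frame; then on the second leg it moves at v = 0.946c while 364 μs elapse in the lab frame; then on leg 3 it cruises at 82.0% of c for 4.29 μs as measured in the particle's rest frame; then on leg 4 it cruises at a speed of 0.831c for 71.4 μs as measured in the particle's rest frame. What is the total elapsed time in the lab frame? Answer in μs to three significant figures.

Δt = 509 μs

Leg 1: 9.32 μs is already measured in the lab frame.
Leg 2: 364 μs is already measured in the lab frame.
Leg 3: β = 0.820; γ = 1/√(1 − 0.820²) = 1/√0.3276 = 1.747; Δt_3 = 1.747 × 4.29 = 7.495 μs.
Leg 4: γ = 1/√(1 − 0.831²) = 1/√0.3094 = 1.798; Δt_4 = 1.798 × 71.4 = 128.4 μs.
Total: 9.320 + 364.0 + 7.495 + 128.4 μs.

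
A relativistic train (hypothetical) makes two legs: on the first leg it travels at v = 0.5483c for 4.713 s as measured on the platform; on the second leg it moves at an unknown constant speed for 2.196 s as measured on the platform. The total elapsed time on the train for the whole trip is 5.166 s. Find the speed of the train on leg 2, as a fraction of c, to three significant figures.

Leg 1: γ = 1/√(1 − 0.5483²) = 1/√0.6994 = 1.196; τ_1 = 4.713/1.196 = 3.941 s.
Leg 2: speed unknown; τ_2 = 2.196/γ_2.
Total proper time: 3.941 + τ_2 = 5.166, so τ_2 = 5.166 − 3.941 = 1.225 s.
γ_2 = 2.196/1.225 = 1.793; β = √(1 − 1/γ²) = √0.6890.

β = 0.830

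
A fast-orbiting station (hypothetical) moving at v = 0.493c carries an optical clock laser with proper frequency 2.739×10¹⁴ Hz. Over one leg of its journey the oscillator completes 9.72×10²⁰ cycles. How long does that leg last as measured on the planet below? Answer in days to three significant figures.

γ = 1/√(1 − 0.493²) = 1/√0.7570 = 1.149
Proper time for N cycles: τ = N/f = 9.72×10²⁰/(2.739×10¹⁴) = 3.549×10⁶ s = 41.07 days.
Lab-frame duration Δt = γτ = 1.149 × 41.07 = 47.21 days.

Δt = 47.2 days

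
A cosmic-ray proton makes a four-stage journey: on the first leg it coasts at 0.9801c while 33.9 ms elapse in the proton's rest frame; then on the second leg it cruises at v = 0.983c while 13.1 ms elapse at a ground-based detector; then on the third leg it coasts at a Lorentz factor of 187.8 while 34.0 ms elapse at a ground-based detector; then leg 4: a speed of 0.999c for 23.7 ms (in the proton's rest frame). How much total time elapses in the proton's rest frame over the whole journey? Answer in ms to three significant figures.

τ = 60.2 ms

Leg 1: 33.9 ms is already measured in the proton's rest frame.
Leg 2: γ = 1/√(1 − 0.983²) = 1/√0.03371 = 5.446; τ_2 = 13.1/5.446 = 2.405 ms.
Leg 3: γ = 187.8; τ_3 = 34.0/187.8 = 0.1810 ms.
Leg 4: 23.7 ms is already measured in the proton's rest frame.
Total: 33.90 + 2.405 + 0.1810 + 23.70 ms.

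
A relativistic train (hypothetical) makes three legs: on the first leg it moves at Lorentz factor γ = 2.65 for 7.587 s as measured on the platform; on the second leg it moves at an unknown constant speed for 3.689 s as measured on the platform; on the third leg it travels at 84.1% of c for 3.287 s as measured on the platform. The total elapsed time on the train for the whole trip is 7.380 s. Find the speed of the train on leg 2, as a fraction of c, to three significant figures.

β = 0.670

Leg 1: γ = 2.65; τ_1 = 7.587/2.650 = 2.863 s.
Leg 2: speed unknown; τ_2 = 3.689/γ_2.
Leg 3: β = 0.841; γ = 1/√(1 − 0.841²) = 1/√0.2927 = 1.848; τ_3 = 3.287/1.848 = 1.778 s.
Total proper time: 2.863 + τ_2 + 1.778 = 7.380, so τ_2 = 7.380 − 4.641 = 2.739 s.
γ_2 = 3.689/2.739 = 1.347; β = √(1 − 1/γ²) = √0.4489.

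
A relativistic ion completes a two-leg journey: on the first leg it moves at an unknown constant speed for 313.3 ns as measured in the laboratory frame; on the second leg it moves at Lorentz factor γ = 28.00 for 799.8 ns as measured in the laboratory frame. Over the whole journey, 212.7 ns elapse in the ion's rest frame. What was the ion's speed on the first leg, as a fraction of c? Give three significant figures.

Leg 1: speed unknown; τ_1 = 313.3/γ_1.
Leg 2: γ = 28.00; τ_2 = 799.8/28.00 = 28.56 ns.
Total proper time: τ_1 + 28.56 = 212.7, so τ_1 = 212.7 − 28.56 = 184.1 ns.
γ_1 = 313.3/184.1 = 1.701; β = √(1 − 1/γ²) = √0.6546.

β = 0.809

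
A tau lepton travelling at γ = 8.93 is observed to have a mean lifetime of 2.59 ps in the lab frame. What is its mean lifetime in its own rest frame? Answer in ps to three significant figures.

γ = 8.93
The lab-frame lifetime is the dilated interval; the proper lifetime is τ₀ = Δt/γ = 2.59/8.930 ps.

τ₀ = 0.290 ps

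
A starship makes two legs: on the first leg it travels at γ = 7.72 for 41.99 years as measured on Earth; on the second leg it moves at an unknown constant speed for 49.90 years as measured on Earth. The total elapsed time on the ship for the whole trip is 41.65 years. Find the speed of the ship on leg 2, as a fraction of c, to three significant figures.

Leg 1: γ = 7.72; τ_1 = 41.99/7.720 = 5.439 years.
Leg 2: speed unknown; τ_2 = 49.90/γ_2.
Total proper time: 5.439 + τ_2 = 41.65, so τ_2 = 41.65 − 5.439 = 36.21 years.
γ_2 = 49.90/36.21 = 1.378; β = √(1 − 1/γ²) = √0.4734.

β = 0.688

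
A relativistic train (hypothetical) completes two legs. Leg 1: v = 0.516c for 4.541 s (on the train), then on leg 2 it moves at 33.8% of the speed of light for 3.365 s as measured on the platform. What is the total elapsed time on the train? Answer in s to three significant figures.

Leg 1: 4.541 s is already measured on the train.
Leg 2: β = 0.338; γ = 1/√(1 − 0.338²) = 1/√0.8858 = 1.063; τ_2 = 3.365/1.063 = 3.167 s.
Total: 4.541 + 3.167 s.

τ = 7.71 s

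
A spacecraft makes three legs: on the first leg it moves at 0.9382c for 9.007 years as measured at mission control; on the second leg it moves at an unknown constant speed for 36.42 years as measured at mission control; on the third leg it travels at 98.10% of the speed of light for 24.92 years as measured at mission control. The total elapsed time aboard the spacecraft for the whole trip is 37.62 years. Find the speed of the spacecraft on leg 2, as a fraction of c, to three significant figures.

Leg 1: γ = 1/√(1 − 0.9382²) = 1/√0.1198 = 2.889; τ_1 = 9.007/2.889 = 3.117 years.
Leg 2: speed unknown; τ_2 = 36.42/γ_2.
Leg 3: β = 0.9810; γ = 1/√(1 − 0.9810²) = 1/√0.03764 = 5.154; τ_3 = 24.92/5.154 = 4.835 years.
Total proper time: 3.117 + τ_2 + 4.835 = 37.62, so τ_2 = 37.62 − 7.952 = 29.67 years.
γ_2 = 36.42/29.67 = 1.228; β = √(1 − 1/γ²) = √0.3364.

β = 0.580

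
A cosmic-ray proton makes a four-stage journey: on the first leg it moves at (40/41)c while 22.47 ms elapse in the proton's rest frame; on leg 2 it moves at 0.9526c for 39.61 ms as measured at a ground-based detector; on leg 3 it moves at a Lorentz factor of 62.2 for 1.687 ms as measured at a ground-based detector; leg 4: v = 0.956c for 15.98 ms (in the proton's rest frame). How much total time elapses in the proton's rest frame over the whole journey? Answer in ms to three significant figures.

Leg 1: 22.47 ms is already measured in the proton's rest frame.
Leg 2: γ = 1/√(1 − 0.9526²) = 1/√0.09255 = 3.287; τ_2 = 39.61/3.287 = 12.05 ms.
Leg 3: γ = 62.2; τ_3 = 1.687/62.20 = 0.02712 ms.
Leg 4: 15.98 ms is already measured in the proton's rest frame.
Total: 22.47 + 12.05 + 0.02712 + 15.98 ms.

τ = 50.5 ms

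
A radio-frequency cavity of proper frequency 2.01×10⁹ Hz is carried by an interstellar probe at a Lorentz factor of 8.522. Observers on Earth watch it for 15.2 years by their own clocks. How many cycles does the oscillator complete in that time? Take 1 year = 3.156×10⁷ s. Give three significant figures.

γ = 8.522
During 15.2 years of lab time, the oscillator's proper time advances by τ = Δt/γ = 15.2/8.522 = 1.784 years = 5.629×10⁷ s.
N = f × τ = 2.01×10⁹ × 5.629×10⁷ = 1.131×10¹⁷.

N = 1.13×10¹⁷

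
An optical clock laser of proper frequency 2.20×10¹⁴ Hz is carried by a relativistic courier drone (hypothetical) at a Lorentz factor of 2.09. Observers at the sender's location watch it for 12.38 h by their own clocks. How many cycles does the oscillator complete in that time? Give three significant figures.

N = 4.69×10¹⁸

γ = 2.09
During 12.38 h of lab time, the oscillator's proper time advances by τ = Δt/γ = 12.38/2.090 = 5.923 h = 2.132×10⁴ s.
N = f × τ = 2.20×10¹⁴ × 2.132×10⁴ = 4.691×10¹⁸.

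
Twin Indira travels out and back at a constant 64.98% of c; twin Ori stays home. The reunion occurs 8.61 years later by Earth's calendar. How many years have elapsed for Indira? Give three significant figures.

τ = 6.54 years

β = 0.6498; γ = 1/√(1 − 0.6498²) = 1/√0.5778 = 1.316
Indira's clock measures proper time along the trip: τ = Δt/γ = 8.61/1.316 years.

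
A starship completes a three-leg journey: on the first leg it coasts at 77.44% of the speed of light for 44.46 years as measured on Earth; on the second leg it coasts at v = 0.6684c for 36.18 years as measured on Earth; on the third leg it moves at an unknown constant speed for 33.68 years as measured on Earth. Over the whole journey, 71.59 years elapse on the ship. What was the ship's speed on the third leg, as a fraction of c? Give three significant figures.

β = 0.871

Leg 1: β = 0.7744; γ = 1/√(1 − 0.7744²) = 1/√0.4003 = 1.581; τ_1 = 44.46/1.581 = 28.13 years.
Leg 2: γ = 1/√(1 − 0.6684²) = 1/√0.5532 = 1.344; τ_2 = 36.18/1.344 = 26.91 years.
Leg 3: speed unknown; τ_3 = 33.68/γ_3.
Total proper time: 28.13 + 26.91 + τ_3 = 71.59, so τ_3 = 71.59 − 55.04 = 16.55 years.
γ_3 = 33.68/16.55 = 2.035; β = √(1 − 1/γ²) = √0.7585.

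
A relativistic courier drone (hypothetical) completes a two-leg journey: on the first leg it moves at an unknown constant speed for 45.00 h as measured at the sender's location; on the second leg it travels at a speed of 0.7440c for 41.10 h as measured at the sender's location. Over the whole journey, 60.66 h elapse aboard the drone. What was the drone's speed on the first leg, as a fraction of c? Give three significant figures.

β = 0.675

Leg 1: speed unknown; τ_1 = 45.00/γ_1.
Leg 2: γ = 1/√(1 − 0.7440²) = 1/√0.4465 = 1.497; τ_2 = 41.10/1.497 = 27.46 h.
Total proper time: τ_1 + 27.46 = 60.66, so τ_1 = 60.66 − 27.46 = 33.20 h.
γ_1 = 45.00/33.20 = 1.356; β = √(1 − 1/γ²) = √0.4558.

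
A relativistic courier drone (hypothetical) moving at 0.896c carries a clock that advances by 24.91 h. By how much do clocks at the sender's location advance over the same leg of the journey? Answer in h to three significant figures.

Δt = 56.1 h

γ = 1/√(1 − 0.896²) = 1/√0.1972 = 2.252
The interval measured aboard the drone is the proper time (both events occur at the same place in that frame); the lab-frame interval is Δt = γτ = 2.252 × 24.91 h.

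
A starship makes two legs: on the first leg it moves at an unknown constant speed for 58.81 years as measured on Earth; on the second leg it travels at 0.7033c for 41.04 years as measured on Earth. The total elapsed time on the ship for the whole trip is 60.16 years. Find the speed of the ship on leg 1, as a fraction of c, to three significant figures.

β = 0.850

Leg 1: speed unknown; τ_1 = 58.81/γ_1.
Leg 2: γ = 1/√(1 − 0.7033²) = 1/√0.5054 = 1.407; τ_2 = 41.04/1.407 = 29.18 years.
Total proper time: τ_1 + 29.18 = 60.16, so τ_1 = 60.16 − 29.18 = 30.98 years.
γ_1 = 58.81/30.98 = 1.898; β = √(1 − 1/γ²) = √0.7224.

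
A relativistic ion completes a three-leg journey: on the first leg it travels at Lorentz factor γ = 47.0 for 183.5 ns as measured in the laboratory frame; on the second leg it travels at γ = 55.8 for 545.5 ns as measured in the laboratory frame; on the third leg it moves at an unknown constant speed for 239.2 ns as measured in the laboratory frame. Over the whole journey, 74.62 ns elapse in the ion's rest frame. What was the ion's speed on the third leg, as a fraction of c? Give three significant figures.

Leg 1: γ = 47.0; τ_1 = 183.5/47.00 = 3.904 ns.
Leg 2: γ = 55.8; τ_2 = 545.5/55.80 = 9.776 ns.
Leg 3: speed unknown; τ_3 = 239.2/γ_3.
Total proper time: 3.904 + 9.776 + τ_3 = 74.62, so τ_3 = 74.62 − 13.68 = 60.94 ns.
γ_3 = 239.2/60.94 = 3.925; β = √(1 − 1/γ²) = √0.9351.

β = 0.967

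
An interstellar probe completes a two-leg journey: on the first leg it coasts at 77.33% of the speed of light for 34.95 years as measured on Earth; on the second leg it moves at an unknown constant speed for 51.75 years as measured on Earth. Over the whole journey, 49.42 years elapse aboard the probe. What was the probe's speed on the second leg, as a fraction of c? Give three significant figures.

β = 0.850

Leg 1: β = 0.7733; γ = 1/√(1 − 0.7733²) = 1/√0.4020 = 1.577; τ_1 = 34.95/1.577 = 22.16 years.
Leg 2: speed unknown; τ_2 = 51.75/γ_2.
Total proper time: 22.16 + τ_2 = 49.42, so τ_2 = 49.42 − 22.16 = 27.26 years.
γ_2 = 51.75/27.26 = 1.898; β = √(1 − 1/γ²) = √0.7225.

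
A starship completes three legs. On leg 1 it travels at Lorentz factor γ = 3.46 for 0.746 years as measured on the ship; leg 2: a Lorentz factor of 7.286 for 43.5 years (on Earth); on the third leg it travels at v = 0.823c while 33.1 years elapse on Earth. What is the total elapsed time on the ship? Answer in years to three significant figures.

τ = 25.5 years

Leg 1: 0.746 years is already measured on the ship.
Leg 2: γ = 7.286; τ_2 = 43.5/7.286 = 5.970 years.
Leg 3: γ = 1/√(1 − 0.823²) = 1/√0.3227 = 1.760; τ_3 = 33.1/1.760 = 18.80 years.
Total: 0.7460 + 5.970 + 18.80 years.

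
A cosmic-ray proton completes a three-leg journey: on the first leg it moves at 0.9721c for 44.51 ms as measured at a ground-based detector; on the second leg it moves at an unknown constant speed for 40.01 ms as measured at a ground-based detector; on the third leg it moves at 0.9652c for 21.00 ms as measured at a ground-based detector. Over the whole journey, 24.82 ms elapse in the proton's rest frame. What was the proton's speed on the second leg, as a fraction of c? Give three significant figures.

Leg 1: γ = 1/√(1 − 0.9721²) = 1/√0.05502 = 4.263; τ_1 = 44.51/4.263 = 10.44 ms.
Leg 2: speed unknown; τ_2 = 40.01/γ_2.
Leg 3: γ = 1/√(1 − 0.9652²) = 1/√0.06839 = 3.824; τ_3 = 21.00/3.824 = 5.492 ms.
Total proper time: 10.44 + τ_2 + 5.492 = 24.82, so τ_2 = 24.82 − 15.93 = 8.888 ms.
γ_2 = 40.01/8.888 = 4.502; β = √(1 − 1/γ²) = √0.9507.

β = 0.975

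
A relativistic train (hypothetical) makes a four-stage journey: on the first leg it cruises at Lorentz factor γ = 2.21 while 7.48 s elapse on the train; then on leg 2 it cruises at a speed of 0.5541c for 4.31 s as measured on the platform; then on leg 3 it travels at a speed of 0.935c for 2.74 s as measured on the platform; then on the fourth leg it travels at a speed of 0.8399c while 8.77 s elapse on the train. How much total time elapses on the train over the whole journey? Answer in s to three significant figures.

Leg 1: 7.48 s is already measured on the train.
Leg 2: γ = 1/√(1 − 0.5541²) = 1/√0.6930 = 1.201; τ_2 = 4.31/1.201 = 3.588 s.
Leg 3: γ = 1/√(1 − 0.935²) = 1/√0.1258 = 2.820; τ_3 = 2.74/2.820 = 0.9717 s.
Leg 4: 8.77 s is already measured on the train.
Total: 7.480 + 3.588 + 0.9717 + 8.770 s.

τ = 20.8 s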